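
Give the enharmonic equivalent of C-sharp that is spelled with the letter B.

B##

C# is pitch class 1. The letter B alone is pitch class 11.
To reach pitch class 1 from B requires an offset of +2 semitones, i.e. double sharp: B##.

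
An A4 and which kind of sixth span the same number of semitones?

doubly diminished

An augmented fourth spans 6 semitones.
A sixth spanning 6 semitones is doubly diminished (the major sixth is 9).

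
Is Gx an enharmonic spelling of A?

Yes

G## is pitch class 9; A is pitch class 9.
All spellings map to pitch class 9, so they are enharmonically equivalent.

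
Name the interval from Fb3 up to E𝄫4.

minor seventh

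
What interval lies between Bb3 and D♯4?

The letter names run B→D, a span of 2 letter steps, so the interval is some kind of third.
Bb to D# is 5 semitones. A major third is 4, so 5 makes it augmented.

augmented third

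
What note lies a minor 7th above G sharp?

F#

A seventh above G lands on the letter F.
A minor seventh spans 10 semitones, so G# moves to pitch class 6. On the letter F that is F#.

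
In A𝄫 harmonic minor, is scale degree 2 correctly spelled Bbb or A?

Each scale degree takes a distinct letter name. Degree 2 of a scale on A must use the letter B.
Bbb and A are enharmonically the same pitch, but only Bbb uses the letter B, so it is the correct spelling here.

Bbb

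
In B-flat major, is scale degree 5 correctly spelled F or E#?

F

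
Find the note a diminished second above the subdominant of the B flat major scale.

Fbb

The subdominant of Bb major is Eb.
A diminished second (0 semitones) above Eb lands on the letter F, giving Fbb.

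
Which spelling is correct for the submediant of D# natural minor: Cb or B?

B

Each scale degree takes a distinct letter name. Degree 6 of a scale on D must use the letter B.
B and Cb are enharmonically the same pitch, but only B uses the letter B, so it is the correct spelling here.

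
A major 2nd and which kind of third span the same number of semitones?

diminished

A major second spans 2 semitones.
A third spanning 2 semitones is diminished (the major third is 4).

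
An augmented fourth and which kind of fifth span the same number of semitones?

An augmented fourth spans 6 semitones.
A fifth spanning 6 semitones is diminished (the perfect fifth is 7).

diminished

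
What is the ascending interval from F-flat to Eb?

Counting letters F–G–A–B–C–D–E gives a seventh.
Fb→Eb = 11 semitones, exactly the major seventh.

major seventh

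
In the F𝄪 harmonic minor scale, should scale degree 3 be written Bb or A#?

A#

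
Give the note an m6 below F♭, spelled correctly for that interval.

Ab

F down a major sixth is Ab, so the target letter is A.
From Fb, a minor sixth is 8 semitones down: Ab.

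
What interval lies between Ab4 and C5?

major third

The letter names run A→C, a span of 2 letter steps, so the interval is some kind of third.
Ab to C is 4 semitones. A major third is 4, so 4 makes it major.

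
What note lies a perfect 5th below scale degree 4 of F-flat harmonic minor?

Scale degree 4 of Fb harmonic minor is Bbb.
A perfect fifth (7 semitones) below Bbb lands on the letter E, giving Ebb.

Ebb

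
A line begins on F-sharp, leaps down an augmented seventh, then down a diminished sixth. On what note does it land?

An augmented seventh down from F# is Gb (letter G, 12 semitones down).
A diminished sixth down from Gb is B (letter B, 7 semitones down).

B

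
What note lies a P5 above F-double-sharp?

C##

A fifth above F lands on the letter C.
A perfect fifth spans 7 semitones, so F## moves to pitch class 2. On the letter C that is C##.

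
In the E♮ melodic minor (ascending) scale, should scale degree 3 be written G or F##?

G

Each scale degree takes a distinct letter name. Degree 3 of a scale on E must use the letter G.
G and F## are enharmonically the same pitch, but only G uses the letter G, so it is the correct spelling here.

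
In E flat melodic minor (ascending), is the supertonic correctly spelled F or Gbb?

F

Each scale degree takes a distinct letter name. Degree 2 of a scale on E must use the letter F.
F and Gbb are enharmonically the same pitch, but only F uses the letter F, so it is the correct spelling here.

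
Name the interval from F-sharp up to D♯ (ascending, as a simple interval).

The letter names run F→D, a span of 5 letter steps, so the interval is some kind of sixth.
F# to D# is 9 semitones. A major sixth is 9, so 9 makes it major.

major sixth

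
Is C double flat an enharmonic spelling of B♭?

Cbb = pitch class 10 and Bb = pitch class 10 — the same pitch class, so they are enharmonic equivalents.

Yes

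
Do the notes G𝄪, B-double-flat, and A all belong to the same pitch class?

Yes

G## = pitch class 9 and Bbb = pitch class 9 and A = pitch class 9 — the same pitch class, so they are enharmonic equivalents.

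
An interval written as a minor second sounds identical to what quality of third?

doubly diminished

A minor second spans 1 semitone.
A third spanning 1 semitone is doubly diminished (the major third is 4).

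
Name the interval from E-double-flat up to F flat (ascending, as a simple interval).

major second

The letter names run E→F, a span of 1 letter step, so the interval is some kind of second.
Ebb to Fb is 2 semitones. A major second is 2, so 2 makes it major.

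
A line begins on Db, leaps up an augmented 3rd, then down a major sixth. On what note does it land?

An augmented third up from Db is F# (letter F, 5 semitones up).
A major sixth down from F# is A (letter A, 9 semitones down).

A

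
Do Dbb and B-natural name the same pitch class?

No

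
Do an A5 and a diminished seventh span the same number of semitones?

No

An augmented fifth spans 8 semitones; a diminished seventh spans 9.
The spans differ, so they are not enharmonic equivalents.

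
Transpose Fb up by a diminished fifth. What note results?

A fifth above F lands on the letter C.
A diminished fifth spans 6 semitones, so Fb moves to pitch class 10. On the letter C that is Cbb.

Cbb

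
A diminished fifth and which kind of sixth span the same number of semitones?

doubly diminished

A diminished fifth spans 6 semitones.
A sixth spanning 6 semitones is doubly diminished (the major sixth is 9).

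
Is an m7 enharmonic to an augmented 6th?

A minor seventh spans 10 semitones; an augmented sixth spans 10.
They are enharmonically equivalent.

Yes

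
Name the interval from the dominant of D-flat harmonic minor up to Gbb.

diminished seventh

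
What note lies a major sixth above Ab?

F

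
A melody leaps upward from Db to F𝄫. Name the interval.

diminished third

The letter names run D→F, a span of 2 letter steps, so the interval is some kind of third.
Db to Fbb is 2 semitones. A major third is 4, so 2 makes it diminished.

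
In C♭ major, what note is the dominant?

Gb

The Cb major scale runs Cb Db Eb Fb Gb Ab Bb.
Degree 5 is Gb.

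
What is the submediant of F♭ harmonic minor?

Degree 6 takes the letter 5 steps above F, which is D.
In harmonic minor, degree 6 sits 8 semitones above the tonic. Fb + 8 semitones is pitch class 0, spelled on D as Dbb.

Dbb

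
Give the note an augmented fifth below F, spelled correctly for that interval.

Bbb

A fifth below F lands on the letter B.
An augmented fifth spans 8 semitones, so F moves to pitch class 9. On the letter B that is Bbb.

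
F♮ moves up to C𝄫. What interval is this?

Counting letters F–G–A–B–C gives a fifth.
F→Cbb = 5 semitones, 2 narrower than the perfect fifth (7), so doubly diminished.

doubly diminished fifth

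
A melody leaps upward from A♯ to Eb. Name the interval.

doubly diminished fifth

The letter names run A→E, a span of 4 letter steps, so the interval is some kind of fifth.
A# to Eb is 5 semitones. A perfect fifth is 7, so 5 makes it doubly diminished.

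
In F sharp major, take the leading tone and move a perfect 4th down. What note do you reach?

B#

The leading tone of F# major is E#.
A perfect fourth (5 semitones) below E# lands on the letter B, giving B#.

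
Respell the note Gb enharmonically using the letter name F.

F#

Plain F sits 1 semitone below Gb, so on the letter F the same pitch needs a sharp: F#.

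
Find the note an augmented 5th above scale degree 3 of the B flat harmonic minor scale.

A

Scale degree 3 of Bb harmonic minor is Db.
An augmented fifth (8 semitones) above Db lands on the letter A, giving A.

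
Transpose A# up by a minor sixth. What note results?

A sixth above A lands on the letter F.
A minor sixth spans 8 semitones, so A# moves to pitch class 6. On the letter F that is F#.

F#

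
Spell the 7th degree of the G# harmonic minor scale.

The G# harmonic minor scale runs G# A# B C# D# E F##.
Degree 7 is F##.

F##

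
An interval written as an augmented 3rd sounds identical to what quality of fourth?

perfect

An augmented third spans 5 semitones.
A fourth spanning 5 semitones is perfect (the perfect fourth is 5).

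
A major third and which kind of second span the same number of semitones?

A major third spans 4 semitones.
A second spanning 4 semitones is doubly augmented (the major second is 2).

doubly augmented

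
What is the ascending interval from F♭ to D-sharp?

doubly augmented sixth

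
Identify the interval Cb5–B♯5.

doubly augmented seventh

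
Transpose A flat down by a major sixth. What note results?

A down a major sixth is C, so the target letter is C.
From Ab, a major sixth is 9 semitones down: Cb.

Cb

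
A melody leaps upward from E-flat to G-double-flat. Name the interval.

diminished third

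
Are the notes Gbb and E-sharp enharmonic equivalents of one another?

Yes

Gbb is pitch class 5; E# is pitch class 5.
All spellings map to pitch class 5, so they are enharmonically equivalent.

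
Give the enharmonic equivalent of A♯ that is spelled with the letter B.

Plain B sits 1 semitone above A#, so on the letter B the same pitch needs a flat: Bb.

Bb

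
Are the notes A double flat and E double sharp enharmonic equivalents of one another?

No

Two spellings are enharmonically equivalent only if they share a pitch class.
Here Abb → 7, E## → 6; 6 ≠ 7, so they are not.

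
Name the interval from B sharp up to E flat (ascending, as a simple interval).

The letter names run B→E, a span of 3 letter steps, so the interval is some kind of fourth.
B# to Eb is 3 semitones. A perfect fourth is 5, so 3 makes it doubly diminished.

doubly diminished fourth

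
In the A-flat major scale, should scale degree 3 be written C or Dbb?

C

Each scale degree takes a distinct letter name. Degree 3 of a scale on A must use the letter C.
C and Dbb are enharmonically the same pitch, but only C uses the letter C, so it is the correct spelling here.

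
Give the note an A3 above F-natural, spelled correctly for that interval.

A#

A third above F lands on the letter A.
An augmented third spans 5 semitones, so F moves to pitch class 10. On the letter A that is A#.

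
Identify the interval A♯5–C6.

diminished third

The letter names run A→C, a span of 2 letter steps, so the interval is some kind of third.
A# to C is 2 semitones. A major third is 4, so 2 makes it diminished.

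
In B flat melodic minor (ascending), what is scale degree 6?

Degree 6 takes the letter 5 steps above B, which is G.
In melodic minor (ascending), degree 6 sits 9 semitones above the tonic. Bb + 9 semitones is pitch class 7, spelled on G as G.

G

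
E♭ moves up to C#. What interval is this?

augmented sixth

The letter names run E→C, a span of 5 letter steps, so the interval is some kind of sixth.
Eb to C# is 10 semitones. A major sixth is 9, so 10 makes it augmented.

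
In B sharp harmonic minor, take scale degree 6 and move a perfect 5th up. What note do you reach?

D#

Scale degree 6 of B# harmonic minor is G#.
A perfect fifth (7 semitones) above G# lands on the letter D, giving D#.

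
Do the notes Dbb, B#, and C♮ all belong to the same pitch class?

Dbb = pitch class 0 and B# = pitch class 0 and C = pitch class 0 — the same pitch class, so they are enharmonic equivalents.

Yes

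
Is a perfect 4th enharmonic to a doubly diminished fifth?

A perfect fourth spans 5 semitones; a doubly diminished fifth spans 5.
They are enharmonically equivalent.

Yes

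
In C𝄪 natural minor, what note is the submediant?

The C## natural minor scale runs C## D## E# F## G## A# B#.
Degree 6 is A#.

A#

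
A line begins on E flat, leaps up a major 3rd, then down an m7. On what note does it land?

A

A major third up from Eb is G (letter G, 4 semitones up).
A minor seventh down from G is A (letter A, 10 semitones down).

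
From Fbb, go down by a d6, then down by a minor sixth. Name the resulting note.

C

A diminished sixth down from Fbb is Ab (letter A, 7 semitones down).
A minor sixth down from Ab is C (letter C, 8 semitones down).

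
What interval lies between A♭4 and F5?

Counting letters A–B–C–D–E–F gives a sixth.
Ab→F = 9 semitones, exactly the major sixth.

major sixth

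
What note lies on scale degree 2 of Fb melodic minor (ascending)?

Gb

The Fb melodic minor (ascending) scale runs Fb Gb Abb Bbb Cb Db Eb.
Degree 2 is Gb.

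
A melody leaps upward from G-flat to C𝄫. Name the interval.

Counting letters G–A–B–C gives a fourth.
Gb→Cbb = 4 semitones, 1 narrower than the perfect fourth (5), so diminished.

diminished fourth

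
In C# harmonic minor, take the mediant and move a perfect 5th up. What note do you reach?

The mediant of C# harmonic minor is E.
A perfect fifth (7 semitones) above E lands on the letter B, giving B.

B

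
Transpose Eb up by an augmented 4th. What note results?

A

A fourth above E lands on the letter A.
An augmented fourth spans 6 semitones, so Eb moves to pitch class 9. On the letter A that is A.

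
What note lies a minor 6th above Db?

Bbb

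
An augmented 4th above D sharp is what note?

A fourth above D lands on the letter G.
An augmented fourth spans 6 semitones, so D# moves to pitch class 9. On the letter G that is G##.

G##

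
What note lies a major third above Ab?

C

A third above A lands on the letter C.
A major third spans 4 semitones, so Ab moves to pitch class 0. On the letter C that is C.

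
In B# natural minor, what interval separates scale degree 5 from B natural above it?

diminished fourth

Scale degree 5 of B# natural minor is F##.
F## up to B: letters F→B make it a fourth; 4 semitones makes it diminished.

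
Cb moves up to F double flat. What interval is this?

diminished fourth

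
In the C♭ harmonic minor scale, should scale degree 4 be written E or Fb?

Each scale degree takes a distinct letter name. Degree 4 of a scale on C must use the letter F.
Fb and E are enharmonically the same pitch, but only Fb uses the letter F, so it is the correct spelling here.

Fb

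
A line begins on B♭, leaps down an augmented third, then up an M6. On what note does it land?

An augmented third down from Bb is Gbb (letter G, 5 semitones down).
A major sixth up from Gbb is Ebb (letter E, 9 semitones up).

Ebb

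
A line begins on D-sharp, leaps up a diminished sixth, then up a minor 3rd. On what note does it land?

A diminished sixth up from D# is Bb (letter B, 7 semitones up).
A minor third up from Bb is Db (letter D, 3 semitones up).

Db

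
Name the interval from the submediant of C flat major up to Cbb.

diminished third

The submediant of Cb major is Ab.
Ab up to Cbb: letters A→C make it a third; 2 semitones makes it diminished.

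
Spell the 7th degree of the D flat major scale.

C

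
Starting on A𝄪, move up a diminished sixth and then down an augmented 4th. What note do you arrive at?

C

A diminished sixth up from A## is F# (letter F, 7 semitones up).
An augmented fourth down from F# is C (letter C, 6 semitones down).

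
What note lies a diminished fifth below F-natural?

A fifth below F lands on the letter B.
A diminished fifth spans 6 semitones, so F moves to pitch class 11. On the letter B that is B.

B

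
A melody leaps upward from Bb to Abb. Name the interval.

diminished seventh

The letter names run B→A, a span of 6 letter steps, so the interval is some kind of seventh.
Bb to Abb is 9 semitones. A major seventh is 11, so 9 makes it diminished.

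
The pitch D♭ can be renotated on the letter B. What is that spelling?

B##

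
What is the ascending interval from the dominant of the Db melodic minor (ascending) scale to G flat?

The dominant of Db melodic minor (ascending) is Ab.
Ab up to Gb: letters A→G make it a seventh; 10 semitones makes it minor.

minor seventh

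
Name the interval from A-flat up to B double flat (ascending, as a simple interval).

minor second

The letter names run A→B, a span of 1 letter step, so the interval is some kind of second.
Ab to Bbb is 1 semitone. A major second is 2, so 1 makes it minor.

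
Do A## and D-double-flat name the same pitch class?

No

Two spellings are enharmonically equivalent only if they share a pitch class.
Here A## → 11, Dbb → 0; 0 ≠ 11, so they are not.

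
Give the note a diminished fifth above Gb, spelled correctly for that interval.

Dbb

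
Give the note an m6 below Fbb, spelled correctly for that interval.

Abb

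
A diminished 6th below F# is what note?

A sixth below F lands on the letter A.
A diminished sixth spans 7 semitones, so F# moves to pitch class 11. On the letter A that is A##.

A##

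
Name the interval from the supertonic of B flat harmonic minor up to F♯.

augmented fourth

The supertonic of Bb harmonic minor is C.
C up to F#: letters C→F make it a fourth; 6 semitones makes it augmented.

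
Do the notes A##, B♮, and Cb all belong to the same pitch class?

A## = pitch class 11 and B = pitch class 11 and Cb = pitch class 11 — the same pitch class, so they are enharmonic equivalents.

Yes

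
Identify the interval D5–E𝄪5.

doubly augmented second

The letter names run D→E, a span of 1 letter step, so the interval is some kind of second.
D to E## is 4 semitones. A major second is 2, so 4 makes it doubly augmented.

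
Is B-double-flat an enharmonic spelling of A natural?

Yes

Bbb = pitch class 9 and A = pitch class 9 — the same pitch class, so they are enharmonic equivalents.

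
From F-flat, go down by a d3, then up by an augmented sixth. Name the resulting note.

A diminished third down from Fb is D (letter D, 2 semitones down).
An augmented sixth up from D is B# (letter B, 10 semitones up).

B#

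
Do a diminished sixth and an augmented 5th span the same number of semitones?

A diminished sixth spans 7 semitones; an augmented fifth spans 8.
The spans differ, so they are not enharmonic equivalents.

No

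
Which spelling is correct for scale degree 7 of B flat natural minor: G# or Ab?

Each scale degree takes a distinct letter name. Degree 7 of a scale on B must use the letter A.
Ab and G# are enharmonically the same pitch, but only Ab uses the letter A, so it is the correct spelling here.

Ab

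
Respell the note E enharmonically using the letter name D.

D##

E is pitch class 4. The letter D alone is pitch class 2.
To reach pitch class 4 from D requires an offset of +2 semitones, i.e. double sharp: D##.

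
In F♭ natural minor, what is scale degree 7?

The Fb natural minor scale runs Fb Gb Abb Bbb Cb Dbb Ebb.
Degree 7 is Ebb.

Ebb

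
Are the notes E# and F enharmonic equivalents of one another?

Yes

E# is pitch class 5; F is pitch class 5.
All spellings map to pitch class 5, so they are enharmonically equivalent.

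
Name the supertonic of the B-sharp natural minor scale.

C##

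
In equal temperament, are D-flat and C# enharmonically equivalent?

Yes

Db = pitch class 1 and C# = pitch class 1 — the same pitch class, so they are enharmonic equivalents.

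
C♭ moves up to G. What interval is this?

The letter names run C→G, a span of 4 letter steps, so the interval is some kind of fifth.
Cb to G is 8 semitones. A perfect fifth is 7, so 8 makes it augmented.

augmented fifth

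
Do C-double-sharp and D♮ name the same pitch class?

Yes

C## is pitch class 2; D is pitch class 2.
All spellings map to pitch class 2, so they are enharmonically equivalent.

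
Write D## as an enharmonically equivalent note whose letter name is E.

E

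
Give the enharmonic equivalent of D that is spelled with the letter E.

Ebb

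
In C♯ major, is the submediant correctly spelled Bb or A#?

A#

Each scale degree takes a distinct letter name. Degree 6 of a scale on C must use the letter A.
A# and Bb are enharmonically the same pitch, but only A# uses the letter A, so it is the correct spelling here.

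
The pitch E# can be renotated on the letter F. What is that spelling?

Plain F sits at the same pitch as E#, so on the letter F the same pitch needs a natural: F.

F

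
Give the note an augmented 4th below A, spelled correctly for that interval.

Eb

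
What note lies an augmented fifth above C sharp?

G##

A fifth above C lands on the letter G.
An augmented fifth spans 8 semitones, so C# moves to pitch class 9. On the letter G that is G##.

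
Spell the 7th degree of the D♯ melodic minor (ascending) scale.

C##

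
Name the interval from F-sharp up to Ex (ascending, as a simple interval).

Counting letters F–G–A–B–C–D–E gives a seventh.
F#→E## = 12 semitones, 1 wider than the major seventh (11), so augmented.

augmented seventh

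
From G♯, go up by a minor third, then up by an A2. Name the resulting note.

C##

A minor third up from G# is B (letter B, 3 semitones up).
An augmented second up from B is C## (letter C, 3 semitones up).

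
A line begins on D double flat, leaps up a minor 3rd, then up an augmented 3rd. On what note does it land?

A minor third up from Dbb is Fbb (letter F, 3 semitones up).
An augmented third up from Fbb is Ab (letter A, 5 semitones up).

Ab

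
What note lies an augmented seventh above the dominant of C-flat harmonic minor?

F#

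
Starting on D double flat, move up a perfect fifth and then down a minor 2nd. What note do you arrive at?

A perfect fifth up from Dbb is Abb (letter A, 7 semitones up).
A minor second down from Abb is Gb (letter G, 1 semitone down).

Gb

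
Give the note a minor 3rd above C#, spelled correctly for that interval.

E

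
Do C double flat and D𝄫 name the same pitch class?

Cbb is pitch class 10; Dbb is pitch class 0.
The pitch classes differ (10 vs. 0), so they are not enharmonic equivalents.

No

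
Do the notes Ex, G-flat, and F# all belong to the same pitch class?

E## = pitch class 6 and Gb = pitch class 6 and F# = pitch class 6 — the same pitch class, so they are enharmonic equivalents.

Yes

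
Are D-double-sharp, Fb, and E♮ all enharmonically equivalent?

Yes

D## is pitch class 4; Fb is pitch class 4; E is pitch class 4.
All spellings map to pitch class 4, so they are enharmonically equivalent.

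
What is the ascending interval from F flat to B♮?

doubly augmented fourth

The letter names run F→B, a span of 3 letter steps, so the interval is some kind of fourth.
Fb to B is 7 semitones. A perfect fourth is 5, so 7 makes it doubly augmented.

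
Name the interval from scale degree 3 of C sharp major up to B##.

augmented fifth

Scale degree 3 of C# major is E#.
E# up to B##: letters E→B make it a fifth; 8 semitones makes it augmented.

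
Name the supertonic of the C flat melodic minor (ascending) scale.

The Cb melodic minor (ascending) scale runs Cb Db Ebb Fb Gb Ab Bb.
Degree 2 is Db.

Db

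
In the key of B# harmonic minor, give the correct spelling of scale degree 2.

The B# harmonic minor scale runs B# C## D# E# F## G# A##.
Degree 2 is C##.

C##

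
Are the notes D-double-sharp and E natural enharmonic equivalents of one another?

D## = pitch class 4 and E = pitch class 4 — the same pitch class, so they are enharmonic equivalents.

Yes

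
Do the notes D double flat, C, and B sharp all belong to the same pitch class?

Yes

Dbb is pitch class 0; C is pitch class 0; B# is pitch class 0.
All spellings map to pitch class 0, so they are enharmonically equivalent.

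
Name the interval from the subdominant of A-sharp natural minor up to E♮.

minor second

The subdominant of A# natural minor is D#.
D# up to E: letters D→E make it a second; 1 semitone makes it minor.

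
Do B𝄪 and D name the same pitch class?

Two spellings are enharmonically equivalent only if they share a pitch class.
Here B## → 1, D → 2; 1 ≠ 2, so they are not.

No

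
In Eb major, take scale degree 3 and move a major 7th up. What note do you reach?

Scale degree 3 of Eb major is G.
A major seventh (11 semitones) above G lands on the letter F, giving F#.

F#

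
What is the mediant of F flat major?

Ab

The Fb major scale runs Fb Gb Ab Bbb Cb Db Eb.
Degree 3 is Ab.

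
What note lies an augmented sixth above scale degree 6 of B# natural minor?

Scale degree 6 of B# natural minor is G#.
An augmented sixth (10 semitones) above G# lands on the letter E, giving E##.

E##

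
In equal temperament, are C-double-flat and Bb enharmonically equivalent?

Yes

Cbb = pitch class 10 and Bb = pitch class 10 — the same pitch class, so they are enharmonic equivalents.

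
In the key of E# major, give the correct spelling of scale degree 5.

The E# major scale runs E# F## G## A# B# C## D##.
Degree 5 is B#.

B#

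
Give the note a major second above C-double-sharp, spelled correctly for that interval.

A second above C lands on the letter D.
A major second spans 2 semitones, so C## moves to pitch class 4. On the letter D that is D##.

D##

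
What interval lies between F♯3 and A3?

minor third

Counting letters F–G–A gives a third.
F#→A = 3 semitones, 1 narrower than the major third (4), so minor.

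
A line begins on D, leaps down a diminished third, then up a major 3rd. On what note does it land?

A diminished third down from D is B# (letter B, 2 semitones down).
A major third up from B# is D## (letter D, 4 semitones up).

D##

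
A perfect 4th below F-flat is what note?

F down a perfect fourth is C, so the target letter is C.
From Fb, a perfect fourth is 5 semitones down: Cb.

Cb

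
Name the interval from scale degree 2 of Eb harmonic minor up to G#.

Scale degree 2 of Eb harmonic minor is F.
F up to G#: letters F→G make it a second; 3 semitones makes it augmented.

augmented second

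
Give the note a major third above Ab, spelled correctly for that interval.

C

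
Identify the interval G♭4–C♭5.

Counting letters G–A–B–C gives a fourth.
Gb→Cb = 5 semitones, exactly the perfect fourth.

perfect fourth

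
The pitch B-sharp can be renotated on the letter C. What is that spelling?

C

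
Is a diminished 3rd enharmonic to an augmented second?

No

A diminished third spans 2 semitones; an augmented second spans 3.
The spans differ, so they are not enharmonic equivalents.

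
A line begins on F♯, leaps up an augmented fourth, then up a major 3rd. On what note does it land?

D##

An augmented fourth up from F# is B# (letter B, 6 semitones up).
A major third up from B# is D## (letter D, 4 semitones up).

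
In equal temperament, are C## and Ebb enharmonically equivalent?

Yes

C## is pitch class 2; Ebb is pitch class 2.
All spellings map to pitch class 2, so they are enharmonically equivalent.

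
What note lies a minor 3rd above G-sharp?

A third above G lands on the letter B.
A minor third spans 3 semitones, so G# moves to pitch class 11. On the letter B that is B.

B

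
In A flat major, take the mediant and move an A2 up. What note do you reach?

The mediant of Ab major is C.
An augmented second (3 semitones) above C lands on the letter D, giving D#.

D#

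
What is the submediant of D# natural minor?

B

Degree 6 takes the letter 5 steps above D, which is B.
In natural minor, degree 6 sits 8 semitones above the tonic. D# + 8 semitones is pitch class 11, spelled on B as B.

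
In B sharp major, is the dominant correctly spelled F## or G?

Each scale degree takes a distinct letter name. Degree 5 of a scale on B must use the letter F.
F## and G are enharmonically the same pitch, but only F## uses the letter F, so it is the correct spelling here.

F##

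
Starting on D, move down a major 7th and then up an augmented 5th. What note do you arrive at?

B

A major seventh down from D is Eb (letter E, 11 semitones down).
An augmented fifth up from Eb is B (letter B, 8 semitones up).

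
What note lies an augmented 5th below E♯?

A

E down a perfect fifth is A, so the target letter is A.
From E#, an augmented fifth is 8 semitones down: A.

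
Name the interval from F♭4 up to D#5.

The letter names run F→D, a span of 5 letter steps, so the interval is some kind of sixth.
Fb to D# is 11 semitones. A major sixth is 9, so 11 makes it doubly augmented.

doubly augmented sixth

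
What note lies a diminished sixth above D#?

Bb

A sixth above D lands on the letter B.
A diminished sixth spans 7 semitones, so D# moves to pitch class 10. On the letter B that is Bb.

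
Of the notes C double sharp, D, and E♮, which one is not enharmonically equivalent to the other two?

E

In 12-tone equal temperament, enharmonic equivalents share a pitch class. C## is pitch class 2; D is pitch class 2; E is pitch class 4.
C## and D share pitch class 2, while E is pitch class 4.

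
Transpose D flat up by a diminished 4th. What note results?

Gbb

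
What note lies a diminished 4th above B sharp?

E

A fourth above B lands on the letter E.
A diminished fourth spans 4 semitones, so B# moves to pitch class 4. On the letter E that is E.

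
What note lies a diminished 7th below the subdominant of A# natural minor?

The subdominant of A# natural minor is D#.
A diminished seventh (9 semitones) below D# lands on the letter E, giving E##.

E##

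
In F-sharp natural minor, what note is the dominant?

C#

The F# natural minor scale runs F# G# A B C# D E.
Degree 5 is C#.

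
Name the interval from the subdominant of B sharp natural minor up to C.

diminished sixth

The subdominant of B# natural minor is E#.
E# up to C: letters E→C make it a sixth; 7 semitones makes it diminished.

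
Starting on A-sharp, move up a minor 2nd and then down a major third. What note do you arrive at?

A minor second up from A# is B (letter B, 1 semitone up).
A major third down from B is G (letter G, 4 semitones down).

G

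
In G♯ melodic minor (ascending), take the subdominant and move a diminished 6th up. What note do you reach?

Ab

The subdominant of G# melodic minor (ascending) is C#.
A diminished sixth (7 semitones) above C# lands on the letter A, giving Ab.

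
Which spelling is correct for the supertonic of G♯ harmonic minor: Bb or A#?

Each scale degree takes a distinct letter name. Degree 2 of a scale on G must use the letter A.
A# and Bb are enharmonically the same pitch, but only A# uses the letter A, so it is the correct spelling here.

A#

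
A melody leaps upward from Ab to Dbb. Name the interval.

The letter names run A→D, a span of 3 letter steps, so the interval is some kind of fourth.
Ab to Dbb is 4 semitones. A perfect fourth is 5, so 4 makes it diminished.

diminished fourth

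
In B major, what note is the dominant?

Degree 5 takes the letter 4 steps above B, which is F.
In major, degree 5 sits 7 semitones above the tonic. B + 7 semitones is pitch class 6, spelled on F as F#.

F#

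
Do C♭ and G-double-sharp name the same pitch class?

No

Two spellings are enharmonically equivalent only if they share a pitch class.
Here Cb → 11, G## → 9; 9 ≠ 11, so they are not.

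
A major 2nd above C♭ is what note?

Db

C up a major second is D, so the target letter is D.
From Cb, a major second is 2 semitones up: Db.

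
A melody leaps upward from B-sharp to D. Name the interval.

The letter names run B→D, a span of 2 letter steps, so the interval is some kind of third.
B# to D is 2 semitones. A major third is 4, so 2 makes it diminished.

diminished third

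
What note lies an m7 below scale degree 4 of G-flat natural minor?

Scale degree 4 of Gb natural minor is Cb.
A minor seventh (10 semitones) below Cb lands on the letter D, giving Db.

Db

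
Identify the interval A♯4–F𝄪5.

major sixth

The letter names run A→F, a span of 5 letter steps, so the interval is some kind of sixth.
A# to F## is 9 semitones. A major sixth is 9, so 9 makes it major.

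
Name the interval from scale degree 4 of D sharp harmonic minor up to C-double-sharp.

Scale degree 4 of D# harmonic minor is G#.
G# up to C##: letters G→C make it a fourth; 6 semitones makes it augmented.

augmented fourth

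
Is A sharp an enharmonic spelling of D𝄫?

Two spellings are enharmonically equivalent only if they share a pitch class.
Here A# → 10, Dbb → 0; 0 ≠ 10, so they are not.

No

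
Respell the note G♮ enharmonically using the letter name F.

Plain F sits 2 semitones below G, so on the letter F the same pitch needs a double sharp: F##.

F##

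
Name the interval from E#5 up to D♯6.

The letter names run E→D, a span of 6 letter steps, so the interval is some kind of seventh.
E# to D# is 10 semitones. A major seventh is 11, so 10 makes it minor.

minor seventh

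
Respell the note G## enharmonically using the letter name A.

A

Plain A sits at the same pitch as G##, so on the letter A the same pitch needs a natural: A.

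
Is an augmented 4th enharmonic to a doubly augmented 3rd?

An augmented fourth spans 6 semitones; a doubly augmented third spans 6.
They are enharmonically equivalent.

Yes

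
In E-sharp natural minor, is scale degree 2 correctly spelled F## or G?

F##

Each scale degree takes a distinct letter name. Degree 2 of a scale on E must use the letter F.
F## and G are enharmonically the same pitch, but only F## uses the letter F, so it is the correct spelling here.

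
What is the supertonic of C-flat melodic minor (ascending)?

Db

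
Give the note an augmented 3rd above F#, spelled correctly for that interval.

A third above F lands on the letter A.
An augmented third spans 5 semitones, so F# moves to pitch class 11. On the letter A that is A##.

A##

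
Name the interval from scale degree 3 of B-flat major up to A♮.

Scale degree 3 of Bb major is D.
D up to A: letters D→A make it a fifth; 7 semitones makes it perfect.

perfect fifth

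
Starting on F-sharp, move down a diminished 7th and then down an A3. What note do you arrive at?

E

A diminished seventh down from F# is G## (letter G, 9 semitones down).
An augmented third down from G## is E (letter E, 5 semitones down).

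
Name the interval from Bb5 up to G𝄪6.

Counting letters B–C–D–E–F–G gives a sixth.
Bb→G## = 11 semitones, 2 wider than the major sixth (9), so doubly augmented.

doubly augmented sixth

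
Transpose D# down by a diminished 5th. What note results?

G##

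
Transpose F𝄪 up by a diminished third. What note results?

A

A third above F lands on the letter A.
A diminished third spans 2 semitones, so F## moves to pitch class 9. On the letter A that is A.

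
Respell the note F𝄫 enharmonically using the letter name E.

Eb

Plain E sits 1 semitone above Fbb, so on the letter E the same pitch needs a flat: Eb.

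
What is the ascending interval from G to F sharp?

Counting letters G–A–B–C–D–E–F gives a seventh.
G→F# = 11 semitones, exactly the major seventh.

major seventh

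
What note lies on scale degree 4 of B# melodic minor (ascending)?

The B# melodic minor (ascending) scale runs B# C## D# E# F## G## A##.
Degree 4 is E#.

E#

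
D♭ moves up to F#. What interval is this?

augmented third

Counting letters D–E–F gives a third.
Db→F# = 5 semitones, 1 wider than the major third (4), so augmented.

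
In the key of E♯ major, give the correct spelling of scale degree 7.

Degree 7 takes the letter 6 steps above E, which is D.
In major, degree 7 sits 11 semitones above the tonic. E# + 11 semitones is pitch class 4, spelled on D as D##.

D##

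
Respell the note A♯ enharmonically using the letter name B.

Bb

Plain B sits 1 semitone above A#, so on the letter B the same pitch needs a flat: Bb.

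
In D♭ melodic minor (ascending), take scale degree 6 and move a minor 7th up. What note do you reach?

Ab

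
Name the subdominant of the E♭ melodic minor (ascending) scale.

Ab

The Eb melodic minor (ascending) scale runs Eb F Gb Ab Bb C D.
Degree 4 is Ab.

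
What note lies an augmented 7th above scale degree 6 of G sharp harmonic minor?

D##

Scale degree 6 of G# harmonic minor is E.
An augmented seventh (12 semitones) above E lands on the letter D, giving D##.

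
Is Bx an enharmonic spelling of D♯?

No

B## is pitch class 1; D# is pitch class 3.
The pitch classes differ (1 vs. 3), so they are not enharmonic equivalents.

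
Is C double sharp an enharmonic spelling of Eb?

Two spellings are enharmonically equivalent only if they share a pitch class.
Here C## → 2, Eb → 3; 2 ≠ 3, so they are not.

No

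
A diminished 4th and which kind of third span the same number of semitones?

A diminished fourth spans 4 semitones.
A third spanning 4 semitones is major (the major third is 4).

major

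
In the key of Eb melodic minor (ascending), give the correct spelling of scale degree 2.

F

The Eb melodic minor (ascending) scale runs Eb F Gb Ab Bb C D.
Degree 2 is F.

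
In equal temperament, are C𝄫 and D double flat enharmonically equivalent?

Two spellings are enharmonically equivalent only if they share a pitch class.
Here Cbb → 10, Dbb → 0; 0 ≠ 10, so they are not.

No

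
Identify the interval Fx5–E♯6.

The letter names run F→E, a span of 6 letter steps, so the interval is some kind of seventh.
F## to E# is 10 semitones. A major seventh is 11, so 10 makes it minor.

minor seventh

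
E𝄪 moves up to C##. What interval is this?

minor sixth

The letter names run E→C, a span of 5 letter steps, so the interval is some kind of sixth.
E## to C## is 8 semitones. A major sixth is 9, so 8 makes it minor.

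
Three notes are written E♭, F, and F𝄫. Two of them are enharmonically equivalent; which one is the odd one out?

F

In 12-tone equal temperament, enharmonic equivalents share a pitch class. Eb is pitch class 3; F is pitch class 5; Fbb is pitch class 3.
Eb and Fbb share pitch class 3, while F is pitch class 5.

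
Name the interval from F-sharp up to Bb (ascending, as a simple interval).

The letter names run F→B, a span of 3 letter steps, so the interval is some kind of fourth.
F# to Bb is 4 semitones. A perfect fourth is 5, so 4 makes it diminished.

diminished fourth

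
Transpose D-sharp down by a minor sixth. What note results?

A sixth below D lands on the letter F.
A minor sixth spans 8 semitones, so D# moves to pitch class 7. On the letter F that is F##.

F##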